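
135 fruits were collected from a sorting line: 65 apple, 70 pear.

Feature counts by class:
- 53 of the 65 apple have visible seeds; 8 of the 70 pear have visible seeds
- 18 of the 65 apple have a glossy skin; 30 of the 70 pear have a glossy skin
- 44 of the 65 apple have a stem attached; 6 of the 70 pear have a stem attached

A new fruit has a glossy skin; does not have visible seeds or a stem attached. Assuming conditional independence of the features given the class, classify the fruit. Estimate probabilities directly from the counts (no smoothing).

pear

apple: (65/135) × (12/65) × (18/65) × (21/65) ≈ 0.00795266
pear: (70/135) × (62/70) × (30/70) × (64/70) ≈ 0.179955
Highest score → pear.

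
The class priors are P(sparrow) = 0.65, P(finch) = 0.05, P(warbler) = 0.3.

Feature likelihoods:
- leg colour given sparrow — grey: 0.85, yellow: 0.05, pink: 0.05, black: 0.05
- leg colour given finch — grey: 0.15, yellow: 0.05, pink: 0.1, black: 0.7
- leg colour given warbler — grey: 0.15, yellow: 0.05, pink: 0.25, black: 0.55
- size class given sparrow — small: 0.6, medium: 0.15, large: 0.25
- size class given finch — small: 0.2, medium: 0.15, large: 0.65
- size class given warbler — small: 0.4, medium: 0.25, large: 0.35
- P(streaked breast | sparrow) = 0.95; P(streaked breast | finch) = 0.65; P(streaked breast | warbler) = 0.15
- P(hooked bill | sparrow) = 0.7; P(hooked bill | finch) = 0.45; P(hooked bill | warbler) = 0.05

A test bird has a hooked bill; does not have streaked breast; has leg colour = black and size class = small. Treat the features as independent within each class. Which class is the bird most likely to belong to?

warbler

sparrow: 0.65 × 0.05 × 0.6 × (1−0.95) × 0.7 = 0.0006825
finch: 0.05 × 0.7 × 0.2 × (1−0.65) × 0.45 = 0.0011025
warbler: 0.3 × 0.55 × 0.4 × (1−0.15) × 0.05 = 0.002805
Highest score → warbler.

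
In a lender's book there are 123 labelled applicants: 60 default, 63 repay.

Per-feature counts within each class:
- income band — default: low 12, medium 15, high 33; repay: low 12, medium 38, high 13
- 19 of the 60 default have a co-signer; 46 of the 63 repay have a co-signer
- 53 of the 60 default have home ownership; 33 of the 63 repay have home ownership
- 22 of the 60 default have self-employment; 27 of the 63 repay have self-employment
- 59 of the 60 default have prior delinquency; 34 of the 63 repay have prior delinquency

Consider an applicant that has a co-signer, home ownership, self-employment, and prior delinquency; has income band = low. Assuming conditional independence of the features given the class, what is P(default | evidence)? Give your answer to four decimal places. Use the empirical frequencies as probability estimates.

default: (60/123) × (12/60) × (19/60) × (53/60) × (22/60) × (59/60) ≈ 0.00983955
repay: (63/123) × (12/63) × (46/63) × (33/63) × (27/63) × (34/63) ≈ 0.00863035
P(default | x) = 0.00983955 / 0.0184699 ≈ 0.5327

0.5327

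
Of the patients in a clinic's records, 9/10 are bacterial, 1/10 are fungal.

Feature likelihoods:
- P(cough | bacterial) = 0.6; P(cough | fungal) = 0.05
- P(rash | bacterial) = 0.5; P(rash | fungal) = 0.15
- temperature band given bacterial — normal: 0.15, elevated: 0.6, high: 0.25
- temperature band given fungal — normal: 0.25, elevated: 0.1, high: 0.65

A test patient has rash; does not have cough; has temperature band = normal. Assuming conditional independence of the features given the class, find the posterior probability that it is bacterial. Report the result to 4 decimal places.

bacterial: 0.9 × (1−0.6) × 0.5 × 0.15 = 0.027
fungal: 0.1 × (1−0.05) × 0.15 × 0.25 = 0.0035625
P(bacterial | x) = 0.027 / 0.0305625 ≈ 0.8834

0.8834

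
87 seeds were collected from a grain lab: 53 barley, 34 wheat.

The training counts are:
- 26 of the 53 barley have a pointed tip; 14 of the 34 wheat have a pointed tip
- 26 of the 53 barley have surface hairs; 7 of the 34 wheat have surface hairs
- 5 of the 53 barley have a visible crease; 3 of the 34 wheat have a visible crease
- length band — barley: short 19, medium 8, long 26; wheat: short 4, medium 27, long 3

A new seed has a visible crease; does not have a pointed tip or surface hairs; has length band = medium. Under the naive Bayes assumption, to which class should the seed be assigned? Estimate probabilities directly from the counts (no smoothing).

barley: (53/87) × (27/53) × (27/53) × (5/53) × (8/53) ≈ 0.00225134
wheat: (34/87) × (20/34) × (27/34) × (3/34) × (27/34) ≈ 0.0127915
Highest score → wheat.

wheat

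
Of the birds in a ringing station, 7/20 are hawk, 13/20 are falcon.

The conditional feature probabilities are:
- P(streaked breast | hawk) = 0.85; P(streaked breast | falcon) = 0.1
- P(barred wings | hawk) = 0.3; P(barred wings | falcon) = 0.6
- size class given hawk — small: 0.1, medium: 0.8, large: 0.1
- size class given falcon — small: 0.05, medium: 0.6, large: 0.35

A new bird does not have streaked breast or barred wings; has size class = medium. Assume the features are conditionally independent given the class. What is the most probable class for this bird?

hawk: 0.35 × (1−0.85) × (1−0.3) × 0.8 = 0.0294
falcon: 0.65 × (1−0.1) × (1−0.6) × 0.6 = 0.1404
Highest score → falcon.

falcon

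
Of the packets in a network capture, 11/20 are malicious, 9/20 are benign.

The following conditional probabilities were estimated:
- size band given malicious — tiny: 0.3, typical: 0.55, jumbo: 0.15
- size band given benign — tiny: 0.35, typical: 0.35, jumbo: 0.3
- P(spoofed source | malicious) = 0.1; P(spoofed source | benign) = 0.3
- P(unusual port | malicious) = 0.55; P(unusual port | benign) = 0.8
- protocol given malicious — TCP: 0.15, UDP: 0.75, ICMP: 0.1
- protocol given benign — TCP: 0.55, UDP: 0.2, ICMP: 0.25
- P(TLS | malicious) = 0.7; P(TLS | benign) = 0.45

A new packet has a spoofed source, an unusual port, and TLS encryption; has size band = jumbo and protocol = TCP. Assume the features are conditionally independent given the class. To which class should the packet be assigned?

benign

malicious: 0.55 × 0.15 × 0.1 × 0.55 × 0.15 × 0.7 = 0.0004764375
benign: 0.45 × 0.3 × 0.3 × 0.8 × 0.55 × 0.45 = 0.008019
Highest score → benign.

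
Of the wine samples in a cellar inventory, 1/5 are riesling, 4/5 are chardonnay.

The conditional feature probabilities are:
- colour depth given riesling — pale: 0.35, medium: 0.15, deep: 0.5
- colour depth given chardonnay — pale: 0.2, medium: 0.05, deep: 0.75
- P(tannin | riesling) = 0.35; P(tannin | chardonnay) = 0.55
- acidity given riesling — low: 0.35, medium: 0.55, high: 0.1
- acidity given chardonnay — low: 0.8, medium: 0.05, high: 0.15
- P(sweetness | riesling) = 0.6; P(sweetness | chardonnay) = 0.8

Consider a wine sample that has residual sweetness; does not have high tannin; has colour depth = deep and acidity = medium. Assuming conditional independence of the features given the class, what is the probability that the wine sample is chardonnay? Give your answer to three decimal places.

0.335

riesling: 0.2 × 0.5 × (1−0.35) × 0.55 × 0.6 = 0.02145
chardonnay: 0.8 × 0.75 × (1−0.55) × 0.05 × 0.8 = 0.0108
P(chardonnay | x) = 0.0108 / 0.03225 ≈ 0.335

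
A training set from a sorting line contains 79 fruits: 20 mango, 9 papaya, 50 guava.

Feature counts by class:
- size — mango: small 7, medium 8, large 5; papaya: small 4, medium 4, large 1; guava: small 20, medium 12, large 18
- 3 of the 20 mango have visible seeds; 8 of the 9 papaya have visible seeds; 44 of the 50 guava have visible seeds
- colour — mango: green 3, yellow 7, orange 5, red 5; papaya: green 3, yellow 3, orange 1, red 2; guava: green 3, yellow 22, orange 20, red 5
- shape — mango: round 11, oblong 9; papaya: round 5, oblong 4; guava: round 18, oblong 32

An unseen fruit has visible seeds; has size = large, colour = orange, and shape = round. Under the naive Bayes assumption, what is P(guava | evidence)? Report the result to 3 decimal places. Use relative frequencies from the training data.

0.935

mango: (20/79) × (5/20) × (3/20) × (5/20) × (11/20) ≈ 0.00130538
papaya: (9/79) × (1/9) × (8/9) × (1/9) × (5/9) ≈ 0.000694553
guava: (50/79) × (18/50) × (44/50) × (20/50) × (18/50) ≈ 0.0288729
P(guava | x) = 0.0288729 / 0.030872833 ≈ 0.935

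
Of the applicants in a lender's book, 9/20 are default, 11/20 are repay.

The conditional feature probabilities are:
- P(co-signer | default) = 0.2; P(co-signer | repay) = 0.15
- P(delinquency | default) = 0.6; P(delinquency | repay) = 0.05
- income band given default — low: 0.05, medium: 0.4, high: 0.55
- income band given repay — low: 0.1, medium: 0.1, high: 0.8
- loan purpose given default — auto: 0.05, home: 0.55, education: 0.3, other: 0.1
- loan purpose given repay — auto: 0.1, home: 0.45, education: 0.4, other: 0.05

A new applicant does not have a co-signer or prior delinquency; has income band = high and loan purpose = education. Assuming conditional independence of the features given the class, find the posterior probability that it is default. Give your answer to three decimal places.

0.143

default: 0.45 × (1−0.2) × (1−0.6) × 0.55 × 0.3 = 0.02376
repay: 0.55 × (1−0.15) × (1−0.05) × 0.8 × 0.4 = 0.14212
P(default | x) = 0.02376 / 0.16588 ≈ 0.143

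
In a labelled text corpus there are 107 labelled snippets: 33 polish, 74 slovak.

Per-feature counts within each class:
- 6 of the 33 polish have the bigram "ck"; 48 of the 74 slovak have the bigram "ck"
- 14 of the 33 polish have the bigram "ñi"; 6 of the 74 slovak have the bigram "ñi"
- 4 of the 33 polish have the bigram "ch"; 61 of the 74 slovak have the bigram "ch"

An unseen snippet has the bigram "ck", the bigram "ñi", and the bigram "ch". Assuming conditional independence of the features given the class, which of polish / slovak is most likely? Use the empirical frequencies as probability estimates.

polish: (33/107) × (6/33) × (14/33) × (4/33) ≈ 0.00288355
slovak: (74/107) × (48/74) × (6/74) × (61/74) ≈ 0.029983
Highest score → slovak.

slovak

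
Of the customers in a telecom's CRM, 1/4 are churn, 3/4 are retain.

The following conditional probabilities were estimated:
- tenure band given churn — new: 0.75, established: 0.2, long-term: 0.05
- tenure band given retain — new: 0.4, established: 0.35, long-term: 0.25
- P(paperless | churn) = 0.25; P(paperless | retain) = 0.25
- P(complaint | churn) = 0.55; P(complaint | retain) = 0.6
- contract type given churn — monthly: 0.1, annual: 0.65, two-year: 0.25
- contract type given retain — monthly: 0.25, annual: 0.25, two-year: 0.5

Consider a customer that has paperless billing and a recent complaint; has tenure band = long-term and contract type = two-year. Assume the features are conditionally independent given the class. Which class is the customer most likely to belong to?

retain

churn: 0.25 × 0.05 × 0.25 × 0.55 × 0.25 = 0.0004296875
retain: 0.75 × 0.25 × 0.25 × 0.6 × 0.5 = 0.0140625
Highest score → retain.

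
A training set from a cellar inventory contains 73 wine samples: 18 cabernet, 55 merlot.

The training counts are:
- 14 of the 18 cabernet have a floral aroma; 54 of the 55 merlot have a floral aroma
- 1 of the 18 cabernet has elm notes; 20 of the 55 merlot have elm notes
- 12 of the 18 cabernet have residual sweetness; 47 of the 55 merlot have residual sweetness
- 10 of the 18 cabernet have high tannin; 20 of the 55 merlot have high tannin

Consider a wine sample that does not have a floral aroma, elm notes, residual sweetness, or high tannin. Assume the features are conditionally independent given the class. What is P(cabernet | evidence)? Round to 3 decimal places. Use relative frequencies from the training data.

0.905

cabernet: (18/73) × (4/18) × (17/18) × (6/18) × (8/18) ≈ 0.00766672
merlot: (55/73) × (1/55) × (35/55) × (8/55) × (35/55) ≈ 0.000806892
P(cabernet | x) = 0.00766672 / 0.008473612 ≈ 0.905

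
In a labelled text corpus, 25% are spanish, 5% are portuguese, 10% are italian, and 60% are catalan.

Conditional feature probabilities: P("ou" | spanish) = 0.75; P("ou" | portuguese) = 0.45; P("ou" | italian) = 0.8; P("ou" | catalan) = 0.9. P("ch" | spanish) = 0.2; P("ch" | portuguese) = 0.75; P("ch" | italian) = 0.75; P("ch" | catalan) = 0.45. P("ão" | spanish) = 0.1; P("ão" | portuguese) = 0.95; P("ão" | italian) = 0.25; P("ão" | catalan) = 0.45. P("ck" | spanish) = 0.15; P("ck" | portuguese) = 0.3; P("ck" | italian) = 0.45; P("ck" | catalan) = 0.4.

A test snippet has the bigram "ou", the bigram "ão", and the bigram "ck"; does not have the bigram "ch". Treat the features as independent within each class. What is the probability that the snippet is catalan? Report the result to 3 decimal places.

spanish: 0.25 × 0.75 × (1−0.2) × 0.1 × 0.15 = 0.00225
portuguese: 0.05 × 0.45 × (1−0.75) × 0.95 × 0.3 = 0.001603125
italian: 0.1 × 0.8 × (1−0.75) × 0.25 × 0.45 = 0.00225
catalan: 0.6 × 0.9 × (1−0.45) × 0.45 × 0.4 = 0.05346
P(catalan | x) = 0.05346 / 0.059563125 ≈ 0.898

0.898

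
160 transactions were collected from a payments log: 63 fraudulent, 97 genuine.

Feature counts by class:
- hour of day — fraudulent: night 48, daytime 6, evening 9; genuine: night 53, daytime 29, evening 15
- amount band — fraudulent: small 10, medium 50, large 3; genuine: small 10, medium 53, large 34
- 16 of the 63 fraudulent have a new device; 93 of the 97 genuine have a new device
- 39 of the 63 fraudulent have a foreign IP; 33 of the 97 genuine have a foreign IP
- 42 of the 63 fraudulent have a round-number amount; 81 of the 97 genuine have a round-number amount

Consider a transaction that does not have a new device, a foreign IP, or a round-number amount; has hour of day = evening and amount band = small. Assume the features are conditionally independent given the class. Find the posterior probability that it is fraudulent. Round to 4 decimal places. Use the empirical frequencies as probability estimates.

fraudulent: (63/160) × (9/63) × (10/63) × (47/63) × (24/63) × (21/63) ≈ 0.000845841
genuine: (97/160) × (15/97) × (10/97) × (4/97) × (64/97) × (16/97) ≈ 0.0000433755
P(fraudulent | x) = 0.000845841 / 0.0008892165 ≈ 0.9512

0.9512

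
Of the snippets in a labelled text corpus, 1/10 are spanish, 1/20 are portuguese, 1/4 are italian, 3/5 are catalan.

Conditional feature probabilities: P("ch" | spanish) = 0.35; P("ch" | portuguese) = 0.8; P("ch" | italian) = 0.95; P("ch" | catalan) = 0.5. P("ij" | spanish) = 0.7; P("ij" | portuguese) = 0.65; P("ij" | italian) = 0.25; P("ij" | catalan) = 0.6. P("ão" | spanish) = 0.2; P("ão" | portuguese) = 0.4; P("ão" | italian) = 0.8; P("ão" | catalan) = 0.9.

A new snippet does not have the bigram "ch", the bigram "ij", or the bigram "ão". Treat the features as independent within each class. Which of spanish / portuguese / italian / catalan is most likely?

spanish: 0.1 × (1−0.35) × (1−0.7) × (1−0.2) = 0.0156
portuguese: 0.05 × (1−0.8) × (1−0.65) × (1−0.4) = 0.0021
italian: 0.25 × (1−0.95) × (1−0.25) × (1−0.8) = 0.001875
catalan: 0.6 × (1−0.5) × (1−0.6) × (1−0.9) = 0.012
Highest score → spanish.

spanish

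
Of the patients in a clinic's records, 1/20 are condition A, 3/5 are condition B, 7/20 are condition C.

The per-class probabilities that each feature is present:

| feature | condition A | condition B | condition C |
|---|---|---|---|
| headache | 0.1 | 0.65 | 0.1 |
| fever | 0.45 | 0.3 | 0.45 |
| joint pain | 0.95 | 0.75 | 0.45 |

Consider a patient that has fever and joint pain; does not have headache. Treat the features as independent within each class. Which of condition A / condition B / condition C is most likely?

condition C

condition A: 0.05 × (1−0.1) × 0.45 × 0.95 = 0.0192375
condition B: 0.6 × (1−0.65) × 0.3 × 0.75 = 0.04725
condition C: 0.35 × (1−0.1) × 0.45 × 0.45 = 0.0637875
Highest score → condition C.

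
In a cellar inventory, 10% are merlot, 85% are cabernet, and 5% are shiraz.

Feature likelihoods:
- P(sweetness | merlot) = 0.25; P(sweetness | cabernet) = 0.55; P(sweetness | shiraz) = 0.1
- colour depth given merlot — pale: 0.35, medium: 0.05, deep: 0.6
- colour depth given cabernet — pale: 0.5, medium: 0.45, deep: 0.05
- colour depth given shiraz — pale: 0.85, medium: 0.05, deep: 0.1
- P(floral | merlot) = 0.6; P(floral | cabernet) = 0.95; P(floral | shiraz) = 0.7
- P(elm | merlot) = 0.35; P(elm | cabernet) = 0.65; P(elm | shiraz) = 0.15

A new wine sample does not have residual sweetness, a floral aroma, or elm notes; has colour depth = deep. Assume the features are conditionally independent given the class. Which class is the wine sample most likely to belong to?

merlot: 0.1 × (1−0.25) × 0.6 × (1−0.6) × (1−0.35) = 0.0117
cabernet: 0.85 × (1−0.55) × 0.05 × (1−0.95) × (1−0.65) = 0.0003346875
shiraz: 0.05 × (1−0.1) × 0.1 × (1−0.7) × (1−0.15) = 0.0011475
Highest score → merlot.

merlot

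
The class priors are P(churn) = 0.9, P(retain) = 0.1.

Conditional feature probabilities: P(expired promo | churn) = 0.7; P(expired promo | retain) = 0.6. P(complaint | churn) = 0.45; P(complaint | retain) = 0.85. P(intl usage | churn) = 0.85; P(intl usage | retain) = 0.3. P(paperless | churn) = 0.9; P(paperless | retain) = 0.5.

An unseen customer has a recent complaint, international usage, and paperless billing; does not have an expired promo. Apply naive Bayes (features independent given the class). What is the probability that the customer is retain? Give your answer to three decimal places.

0.052

churn: 0.9 × (1−0.7) × 0.45 × 0.85 × 0.9 = 0.0929475
retain: 0.1 × (1−0.6) × 0.85 × 0.3 × 0.5 = 0.0051
P(retain | x) = 0.0051 / 0.0980475 ≈ 0.052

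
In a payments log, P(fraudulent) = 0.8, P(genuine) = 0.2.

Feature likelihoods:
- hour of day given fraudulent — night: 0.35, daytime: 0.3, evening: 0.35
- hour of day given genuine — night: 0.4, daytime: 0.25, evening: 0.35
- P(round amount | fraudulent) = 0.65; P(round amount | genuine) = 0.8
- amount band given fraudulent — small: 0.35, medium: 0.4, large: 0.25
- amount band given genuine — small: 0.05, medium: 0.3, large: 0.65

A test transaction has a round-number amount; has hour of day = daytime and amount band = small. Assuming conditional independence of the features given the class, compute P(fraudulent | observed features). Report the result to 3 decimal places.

0.965

fraudulent: 0.8 × 0.3 × 0.65 × 0.35 = 0.0546
genuine: 0.2 × 0.25 × 0.8 × 0.05 = 0.002
P(fraudulent | x) = 0.0546 / 0.0566 ≈ 0.965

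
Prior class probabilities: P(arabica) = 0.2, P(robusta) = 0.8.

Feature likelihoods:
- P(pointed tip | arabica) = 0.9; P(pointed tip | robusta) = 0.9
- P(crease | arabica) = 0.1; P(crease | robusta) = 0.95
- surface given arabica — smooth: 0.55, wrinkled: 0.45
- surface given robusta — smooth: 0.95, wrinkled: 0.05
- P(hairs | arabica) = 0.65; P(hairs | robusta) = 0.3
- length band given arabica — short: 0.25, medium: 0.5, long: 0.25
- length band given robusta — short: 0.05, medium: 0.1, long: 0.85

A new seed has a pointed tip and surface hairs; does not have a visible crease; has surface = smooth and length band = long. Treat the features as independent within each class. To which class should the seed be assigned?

arabica

arabica: 0.2 × 0.9 × (1−0.1) × 0.55 × 0.65 × 0.25 = 0.01447875
robusta: 0.8 × 0.9 × (1−0.95) × 0.95 × 0.3 × 0.85 = 0.008721
Highest score → arabica.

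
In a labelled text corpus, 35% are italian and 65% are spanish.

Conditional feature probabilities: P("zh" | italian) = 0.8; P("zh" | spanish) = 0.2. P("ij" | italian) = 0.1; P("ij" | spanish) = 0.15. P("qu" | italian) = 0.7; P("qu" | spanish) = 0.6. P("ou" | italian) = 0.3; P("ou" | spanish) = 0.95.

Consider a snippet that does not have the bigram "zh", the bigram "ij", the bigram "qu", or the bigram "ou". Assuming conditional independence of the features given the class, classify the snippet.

italian

italian: 0.35 × (1−0.8) × (1−0.1) × (1−0.7) × (1−0.3) = 0.01323
spanish: 0.65 × (1−0.2) × (1−0.15) × (1−0.6) × (1−0.95) = 0.00884
Highest score → italian.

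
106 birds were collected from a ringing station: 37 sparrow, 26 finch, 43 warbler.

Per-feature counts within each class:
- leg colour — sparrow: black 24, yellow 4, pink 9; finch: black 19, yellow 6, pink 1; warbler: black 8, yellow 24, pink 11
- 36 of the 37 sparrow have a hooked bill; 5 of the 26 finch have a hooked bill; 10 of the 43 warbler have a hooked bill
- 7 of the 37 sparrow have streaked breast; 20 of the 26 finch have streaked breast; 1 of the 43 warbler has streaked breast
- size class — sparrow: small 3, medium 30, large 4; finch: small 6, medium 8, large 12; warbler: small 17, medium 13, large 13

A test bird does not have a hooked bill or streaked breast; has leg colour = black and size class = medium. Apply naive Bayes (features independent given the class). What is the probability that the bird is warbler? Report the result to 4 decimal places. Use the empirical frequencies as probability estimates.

sparrow: (37/106) × (24/37) × (1/37) × (30/37) × (30/37) ≈ 0.00402293
finch: (26/106) × (19/26) × (21/26) × (6/26) × (8/26) ≈ 0.0102799
warbler: (43/106) × (8/43) × (33/43) × (42/43) × (13/43) ≈ 0.0171035
P(warbler | x) = 0.0171035 / 0.03140633 ≈ 0.5446

0.5446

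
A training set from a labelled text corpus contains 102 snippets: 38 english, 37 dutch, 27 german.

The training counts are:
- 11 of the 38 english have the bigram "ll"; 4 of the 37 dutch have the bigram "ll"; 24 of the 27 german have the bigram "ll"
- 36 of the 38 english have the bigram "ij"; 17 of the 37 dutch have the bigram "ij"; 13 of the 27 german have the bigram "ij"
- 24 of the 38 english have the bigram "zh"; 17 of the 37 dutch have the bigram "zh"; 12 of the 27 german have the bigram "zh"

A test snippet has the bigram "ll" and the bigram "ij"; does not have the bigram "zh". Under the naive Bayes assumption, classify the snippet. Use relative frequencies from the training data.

english: (38/102) × (11/38) × (36/38) × (14/38) ≈ 0.0376405
dutch: (37/102) × (4/37) × (17/37) × (20/37) ≈ 0.00973947
german: (27/102) × (24/27) × (13/27) × (15/27) ≈ 0.0629388
Highest score → german.

german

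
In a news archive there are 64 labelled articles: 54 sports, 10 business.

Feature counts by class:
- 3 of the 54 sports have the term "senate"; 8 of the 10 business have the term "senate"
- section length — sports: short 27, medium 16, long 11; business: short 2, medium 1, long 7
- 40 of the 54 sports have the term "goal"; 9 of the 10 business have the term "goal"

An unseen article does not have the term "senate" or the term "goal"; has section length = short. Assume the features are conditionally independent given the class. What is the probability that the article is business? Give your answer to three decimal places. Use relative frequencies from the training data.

0.006

sports: (54/64) × (51/54) × (27/54) × (14/54) ≈ 0.103299
business: (10/64) × (2/10) × (2/10) × (1/10) = 0.000625
P(business | x) = 0.000625 / 0.103924 ≈ 0.006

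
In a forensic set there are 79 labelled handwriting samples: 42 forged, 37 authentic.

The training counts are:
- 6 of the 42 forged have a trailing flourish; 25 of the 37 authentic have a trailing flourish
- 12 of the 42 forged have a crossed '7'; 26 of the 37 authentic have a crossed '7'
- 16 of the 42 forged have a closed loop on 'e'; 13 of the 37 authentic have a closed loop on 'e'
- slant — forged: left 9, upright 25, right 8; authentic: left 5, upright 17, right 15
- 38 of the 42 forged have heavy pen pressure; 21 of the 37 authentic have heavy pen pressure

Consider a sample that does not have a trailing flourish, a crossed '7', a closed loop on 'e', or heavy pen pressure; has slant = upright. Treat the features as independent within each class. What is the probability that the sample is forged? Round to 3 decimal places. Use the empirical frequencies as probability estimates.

forged: (42/79) × (36/42) × (30/42) × (26/42) × (25/42) × (4/42) ≈ 0.0114228
authentic: (37/79) × (12/37) × (11/37) × (24/37) × (17/37) × (16/37) ≈ 0.00581996
P(forged | x) = 0.0114228 / 0.01724276 ≈ 0.662

0.662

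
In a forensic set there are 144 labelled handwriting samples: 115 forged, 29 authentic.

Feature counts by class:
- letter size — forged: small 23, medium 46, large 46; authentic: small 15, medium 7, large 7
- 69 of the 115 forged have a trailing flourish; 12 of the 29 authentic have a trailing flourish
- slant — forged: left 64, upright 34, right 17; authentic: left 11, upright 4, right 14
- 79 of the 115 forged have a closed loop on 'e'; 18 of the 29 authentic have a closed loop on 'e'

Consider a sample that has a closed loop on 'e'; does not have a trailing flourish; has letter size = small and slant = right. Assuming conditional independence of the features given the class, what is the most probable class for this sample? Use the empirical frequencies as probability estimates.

forged: (115/144) × (23/115) × (46/115) × (17/115) × (79/115) ≈ 0.00648792
authentic: (29/144) × (15/29) × (17/29) × (14/29) × (18/29) ≈ 0.0182972
Highest score → authentic.

authentic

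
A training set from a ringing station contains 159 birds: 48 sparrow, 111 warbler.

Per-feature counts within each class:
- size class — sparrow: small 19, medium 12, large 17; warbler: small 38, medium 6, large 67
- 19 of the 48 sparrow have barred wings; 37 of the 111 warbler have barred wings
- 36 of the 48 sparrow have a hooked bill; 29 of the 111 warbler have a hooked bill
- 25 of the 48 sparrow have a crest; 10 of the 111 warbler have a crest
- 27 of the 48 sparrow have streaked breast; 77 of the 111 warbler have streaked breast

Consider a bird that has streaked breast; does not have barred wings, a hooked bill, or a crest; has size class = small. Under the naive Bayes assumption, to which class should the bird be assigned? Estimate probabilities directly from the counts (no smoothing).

warbler

sparrow: (48/159) × (19/48) × (29/48) × (12/48) × (23/48) × (27/48) ≈ 0.00486477
warbler: (111/159) × (38/111) × (74/111) × (82/111) × (101/111) × (77/111) ≈ 0.0742937
Highest score → warbler.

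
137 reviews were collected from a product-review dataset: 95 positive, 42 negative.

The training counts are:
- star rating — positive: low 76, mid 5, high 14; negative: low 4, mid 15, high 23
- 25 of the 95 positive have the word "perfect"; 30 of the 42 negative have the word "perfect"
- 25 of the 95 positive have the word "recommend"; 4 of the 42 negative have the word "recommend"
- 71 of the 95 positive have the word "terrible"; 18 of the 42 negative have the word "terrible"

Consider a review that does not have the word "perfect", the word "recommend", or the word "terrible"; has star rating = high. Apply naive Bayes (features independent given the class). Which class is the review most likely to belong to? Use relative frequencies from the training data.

negative

positive: (95/137) × (14/95) × (70/95) × (70/95) × (24/95) ≈ 0.0140166
negative: (42/137) × (23/42) × (12/42) × (38/42) × (24/42) ≈ 0.0247991
Highest score → negative.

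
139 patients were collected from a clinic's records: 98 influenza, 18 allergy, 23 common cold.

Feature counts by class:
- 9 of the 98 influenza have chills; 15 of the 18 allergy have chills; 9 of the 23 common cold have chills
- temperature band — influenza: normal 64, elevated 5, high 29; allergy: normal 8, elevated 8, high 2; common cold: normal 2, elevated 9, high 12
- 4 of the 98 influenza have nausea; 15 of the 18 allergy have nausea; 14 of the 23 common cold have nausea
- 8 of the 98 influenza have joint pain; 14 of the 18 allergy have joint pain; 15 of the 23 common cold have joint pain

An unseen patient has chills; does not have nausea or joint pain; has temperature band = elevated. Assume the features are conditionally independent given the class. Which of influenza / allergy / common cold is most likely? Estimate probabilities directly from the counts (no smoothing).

influenza: (98/139) × (9/98) × (5/98) × (94/98) × (90/98) ≈ 0.00290998
allergy: (18/139) × (15/18) × (8/18) × (3/18) × (4/18) ≈ 0.00177636
common cold: (23/139) × (9/23) × (9/23) × (9/23) × (8/23) ≈ 0.00344841
Highest score → common cold.

common cold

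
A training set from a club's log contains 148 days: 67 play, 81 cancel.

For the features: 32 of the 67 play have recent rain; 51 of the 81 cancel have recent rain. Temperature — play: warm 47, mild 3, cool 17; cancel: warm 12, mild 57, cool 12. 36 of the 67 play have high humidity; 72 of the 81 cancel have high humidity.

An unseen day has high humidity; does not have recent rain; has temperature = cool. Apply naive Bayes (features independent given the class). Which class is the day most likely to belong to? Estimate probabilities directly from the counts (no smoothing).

play

play: (67/148) × (35/67) × (17/67) × (36/67) ≈ 0.032241
cancel: (81/148) × (30/81) × (12/81) × (72/81) ≈ 0.0266934
Highest score → play.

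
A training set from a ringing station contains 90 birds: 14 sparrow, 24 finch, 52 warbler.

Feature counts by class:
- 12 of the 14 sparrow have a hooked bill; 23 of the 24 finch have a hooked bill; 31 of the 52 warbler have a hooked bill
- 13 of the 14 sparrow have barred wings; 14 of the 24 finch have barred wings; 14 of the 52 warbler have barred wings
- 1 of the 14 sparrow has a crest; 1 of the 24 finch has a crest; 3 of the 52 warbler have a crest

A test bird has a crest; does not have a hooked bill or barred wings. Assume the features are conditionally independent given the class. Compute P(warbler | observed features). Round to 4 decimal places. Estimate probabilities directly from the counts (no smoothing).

0.9698

sparrow: (14/90) × (2/14) × (1/14) × (1/14) ≈ 0.000113379
finch: (24/90) × (1/24) × (10/24) × (1/24) ≈ 0.000192901
warbler: (52/90) × (21/52) × (38/52) × (3/52) ≈ 0.00983728
P(warbler | x) = 0.00983728 / 0.01014356 ≈ 0.9698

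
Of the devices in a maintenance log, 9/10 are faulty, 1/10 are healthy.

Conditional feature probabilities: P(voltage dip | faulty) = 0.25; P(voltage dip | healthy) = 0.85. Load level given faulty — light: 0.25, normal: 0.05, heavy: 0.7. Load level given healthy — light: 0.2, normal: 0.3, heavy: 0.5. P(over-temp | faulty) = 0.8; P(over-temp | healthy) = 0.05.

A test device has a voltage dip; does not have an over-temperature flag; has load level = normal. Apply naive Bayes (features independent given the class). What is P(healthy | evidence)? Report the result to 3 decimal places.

faulty: 0.9 × 0.25 × 0.05 × (1−0.8) = 0.00225
healthy: 0.1 × 0.85 × 0.3 × (1−0.05) = 0.024225
P(healthy | x) = 0.024225 / 0.026475 ≈ 0.915

0.915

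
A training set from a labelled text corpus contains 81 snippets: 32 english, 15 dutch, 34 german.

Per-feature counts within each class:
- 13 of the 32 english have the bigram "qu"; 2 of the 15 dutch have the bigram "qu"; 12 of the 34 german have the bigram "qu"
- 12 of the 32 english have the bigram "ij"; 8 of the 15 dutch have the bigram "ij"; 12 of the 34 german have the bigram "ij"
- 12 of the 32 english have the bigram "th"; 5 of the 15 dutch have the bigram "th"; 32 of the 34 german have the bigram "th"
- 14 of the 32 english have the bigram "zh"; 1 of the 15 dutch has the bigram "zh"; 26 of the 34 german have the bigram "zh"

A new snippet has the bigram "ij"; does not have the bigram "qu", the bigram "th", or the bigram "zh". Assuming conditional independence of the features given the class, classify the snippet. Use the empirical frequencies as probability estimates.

english: (32/81) × (19/32) × (12/32) × (20/32) × (18/32) ≈ 0.0309245
dutch: (15/81) × (13/15) × (8/15) × (10/15) × (14/15) ≈ 0.0532602
german: (34/81) × (22/34) × (12/34) × (2/34) × (8/34) ≈ 0.00132679
Highest score → dutch.

dutch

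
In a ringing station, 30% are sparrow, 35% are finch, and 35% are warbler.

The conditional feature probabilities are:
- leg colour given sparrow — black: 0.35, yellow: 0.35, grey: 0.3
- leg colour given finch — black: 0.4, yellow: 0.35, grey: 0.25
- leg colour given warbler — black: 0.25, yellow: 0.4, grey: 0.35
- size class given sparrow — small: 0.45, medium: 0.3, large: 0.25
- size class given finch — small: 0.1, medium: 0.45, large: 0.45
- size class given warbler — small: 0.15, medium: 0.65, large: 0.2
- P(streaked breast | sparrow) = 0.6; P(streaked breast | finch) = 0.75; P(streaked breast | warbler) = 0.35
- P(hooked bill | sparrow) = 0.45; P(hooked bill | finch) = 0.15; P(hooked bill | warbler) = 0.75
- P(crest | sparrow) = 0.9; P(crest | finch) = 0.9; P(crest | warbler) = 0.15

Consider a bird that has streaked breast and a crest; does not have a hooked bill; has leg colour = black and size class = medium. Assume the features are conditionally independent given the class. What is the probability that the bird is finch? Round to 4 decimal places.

0.7816

sparrow: 0.3 × 0.35 × 0.3 × 0.6 × (1−0.45) × 0.9 = 0.0093555
finch: 0.35 × 0.4 × 0.45 × 0.75 × (1−0.15) × 0.9 = 0.03614625
warbler: 0.35 × 0.25 × 0.65 × 0.35 × (1−0.75) × 0.15 = 0.000746484375
P(finch | x) = 0.03614625 / 0.046248234375 ≈ 0.7816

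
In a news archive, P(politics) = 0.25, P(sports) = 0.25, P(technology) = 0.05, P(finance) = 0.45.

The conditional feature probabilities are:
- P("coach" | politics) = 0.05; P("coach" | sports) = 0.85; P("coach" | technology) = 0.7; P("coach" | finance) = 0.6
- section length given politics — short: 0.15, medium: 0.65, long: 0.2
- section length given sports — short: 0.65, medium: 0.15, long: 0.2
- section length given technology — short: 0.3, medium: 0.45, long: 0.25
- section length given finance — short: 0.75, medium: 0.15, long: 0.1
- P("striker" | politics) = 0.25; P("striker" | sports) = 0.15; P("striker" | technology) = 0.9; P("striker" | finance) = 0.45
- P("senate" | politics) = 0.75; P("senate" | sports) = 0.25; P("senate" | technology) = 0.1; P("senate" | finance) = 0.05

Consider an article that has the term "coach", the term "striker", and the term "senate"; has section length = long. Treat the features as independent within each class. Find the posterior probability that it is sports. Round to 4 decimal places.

politics: 0.25 × 0.05 × 0.2 × 0.25 × 0.75 = 0.00046875
sports: 0.25 × 0.85 × 0.2 × 0.15 × 0.25 = 0.00159375
technology: 0.05 × 0.7 × 0.25 × 0.9 × 0.1 = 0.0007875
finance: 0.45 × 0.6 × 0.1 × 0.45 × 0.05 = 0.0006075
P(sports | x) = 0.00159375 / 0.0034575 ≈ 0.4610

0.4610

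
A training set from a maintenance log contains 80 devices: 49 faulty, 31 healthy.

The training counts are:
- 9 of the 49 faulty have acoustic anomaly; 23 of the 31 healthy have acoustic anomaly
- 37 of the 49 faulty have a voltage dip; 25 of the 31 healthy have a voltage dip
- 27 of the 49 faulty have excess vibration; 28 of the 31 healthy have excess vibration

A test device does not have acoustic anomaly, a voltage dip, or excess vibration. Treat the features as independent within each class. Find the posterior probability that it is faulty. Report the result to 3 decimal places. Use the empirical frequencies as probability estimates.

0.967

faulty: (49/80) × (40/49) × (12/49) × (22/49) ≈ 0.0549771
healthy: (31/80) × (8/31) × (6/31) × (3/31) ≈ 0.00187305
P(faulty | x) = 0.0549771 / 0.05685015 ≈ 0.967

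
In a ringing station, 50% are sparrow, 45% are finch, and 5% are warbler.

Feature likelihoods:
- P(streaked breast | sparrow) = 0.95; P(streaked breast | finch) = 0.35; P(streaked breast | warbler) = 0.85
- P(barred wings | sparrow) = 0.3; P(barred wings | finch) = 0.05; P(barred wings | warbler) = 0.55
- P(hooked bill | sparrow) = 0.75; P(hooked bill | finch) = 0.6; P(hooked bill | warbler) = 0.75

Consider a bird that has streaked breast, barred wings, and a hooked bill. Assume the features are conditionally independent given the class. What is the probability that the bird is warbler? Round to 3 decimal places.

sparrow: 0.5 × 0.95 × 0.3 × 0.75 = 0.106875
finch: 0.45 × 0.35 × 0.05 × 0.6 = 0.004725
warbler: 0.05 × 0.85 × 0.55 × 0.75 = 0.01753125
P(warbler | x) = 0.01753125 / 0.12913125 ≈ 0.136

0.136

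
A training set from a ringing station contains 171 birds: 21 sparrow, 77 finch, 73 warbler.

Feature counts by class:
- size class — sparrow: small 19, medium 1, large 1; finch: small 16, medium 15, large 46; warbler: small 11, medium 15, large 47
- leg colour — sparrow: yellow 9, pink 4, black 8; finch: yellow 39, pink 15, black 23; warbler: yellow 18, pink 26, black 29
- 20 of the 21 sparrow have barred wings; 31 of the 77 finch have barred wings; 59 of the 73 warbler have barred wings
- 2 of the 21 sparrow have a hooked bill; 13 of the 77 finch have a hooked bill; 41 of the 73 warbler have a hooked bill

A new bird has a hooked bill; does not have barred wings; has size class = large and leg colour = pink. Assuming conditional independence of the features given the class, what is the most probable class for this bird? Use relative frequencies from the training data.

warbler

sparrow: (21/171) × (1/21) × (4/21) × (1/21) × (2/21) ≈ 0.00000505168
finch: (77/171) × (46/77) × (15/77) × (46/77) × (13/77) ≈ 0.00528545
warbler: (73/171) × (47/73) × (26/73) × (14/73) × (41/73) ≈ 0.0105443
Highest score → warbler.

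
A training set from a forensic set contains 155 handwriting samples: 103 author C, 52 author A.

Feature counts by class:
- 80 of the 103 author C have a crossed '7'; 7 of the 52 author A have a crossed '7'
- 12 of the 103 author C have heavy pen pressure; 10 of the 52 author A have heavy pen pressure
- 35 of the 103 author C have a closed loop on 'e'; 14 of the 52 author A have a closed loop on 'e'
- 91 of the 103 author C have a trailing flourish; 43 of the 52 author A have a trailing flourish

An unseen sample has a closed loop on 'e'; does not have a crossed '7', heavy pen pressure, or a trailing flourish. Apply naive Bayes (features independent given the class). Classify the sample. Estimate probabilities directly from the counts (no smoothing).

author C: (103/155) × (23/103) × (91/103) × (35/103) × (12/103) ≈ 0.00519009
author A: (52/155) × (45/52) × (42/52) × (14/52) × (9/52) ≈ 0.0109267
Highest score → author A.

author A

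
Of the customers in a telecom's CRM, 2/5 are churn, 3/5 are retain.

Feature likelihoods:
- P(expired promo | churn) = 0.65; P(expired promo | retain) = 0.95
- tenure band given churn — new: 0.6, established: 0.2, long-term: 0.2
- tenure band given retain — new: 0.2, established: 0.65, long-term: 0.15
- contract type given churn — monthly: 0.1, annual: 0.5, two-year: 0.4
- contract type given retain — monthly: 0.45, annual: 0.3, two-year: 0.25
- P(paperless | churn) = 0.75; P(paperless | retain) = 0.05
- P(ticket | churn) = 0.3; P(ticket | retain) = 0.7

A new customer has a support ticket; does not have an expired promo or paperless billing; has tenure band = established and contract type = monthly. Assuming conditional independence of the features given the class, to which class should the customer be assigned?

retain

churn: 0.4 × (1−0.65) × 0.2 × 0.1 × (1−0.75) × 0.3 = 0.00021
retain: 0.6 × (1−0.95) × 0.65 × 0.45 × (1−0.05) × 0.7 = 0.005835375
Highest score → retain.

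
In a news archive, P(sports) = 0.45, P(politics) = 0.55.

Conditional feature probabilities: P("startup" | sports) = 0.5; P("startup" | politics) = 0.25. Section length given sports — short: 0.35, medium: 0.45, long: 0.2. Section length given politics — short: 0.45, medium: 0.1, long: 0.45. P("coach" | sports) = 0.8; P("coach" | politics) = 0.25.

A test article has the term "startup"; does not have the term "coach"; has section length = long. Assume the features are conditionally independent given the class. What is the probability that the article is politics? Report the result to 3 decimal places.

0.838

sports: 0.45 × 0.5 × 0.2 × (1−0.8) = 0.009
politics: 0.55 × 0.25 × 0.45 × (1−0.25) = 0.04640625
P(politics | x) = 0.04640625 / 0.05540625 ≈ 0.838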